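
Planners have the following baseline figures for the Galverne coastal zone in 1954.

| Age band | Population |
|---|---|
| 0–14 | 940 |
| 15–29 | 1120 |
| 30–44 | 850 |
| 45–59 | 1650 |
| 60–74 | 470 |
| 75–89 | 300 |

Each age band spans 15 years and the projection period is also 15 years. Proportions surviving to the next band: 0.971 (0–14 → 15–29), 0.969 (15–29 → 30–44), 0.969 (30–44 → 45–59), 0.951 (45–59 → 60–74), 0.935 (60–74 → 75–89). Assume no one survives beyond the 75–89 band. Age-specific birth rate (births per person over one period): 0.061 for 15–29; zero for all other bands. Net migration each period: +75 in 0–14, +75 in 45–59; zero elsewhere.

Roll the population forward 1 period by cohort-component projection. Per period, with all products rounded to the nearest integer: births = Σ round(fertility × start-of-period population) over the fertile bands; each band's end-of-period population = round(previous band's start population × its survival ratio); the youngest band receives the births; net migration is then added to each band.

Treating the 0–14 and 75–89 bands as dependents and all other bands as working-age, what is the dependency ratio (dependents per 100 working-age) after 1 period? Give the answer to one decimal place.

— Period 1 —
Births: 1120 * 0.061 = 68
15–29: 940 * 0.971 = 913
30–44: 1120 * 0.969 = 1085
45–59: 850 * 0.969 = 824
60–74: 1650 * 0.951 = 1569
75–89: 470 * 0.935 = 439
Net migration: 0–14 + 75 → 143; 45–59 + 75 → 899
→ [143, 913, 1085, 899, 1569, 439]
Dependents (band 0–14 + band 75–89) = 143 + 439 = 582; working-age = 4466; ratio = 582/4466 × 100 = 13.0

13.0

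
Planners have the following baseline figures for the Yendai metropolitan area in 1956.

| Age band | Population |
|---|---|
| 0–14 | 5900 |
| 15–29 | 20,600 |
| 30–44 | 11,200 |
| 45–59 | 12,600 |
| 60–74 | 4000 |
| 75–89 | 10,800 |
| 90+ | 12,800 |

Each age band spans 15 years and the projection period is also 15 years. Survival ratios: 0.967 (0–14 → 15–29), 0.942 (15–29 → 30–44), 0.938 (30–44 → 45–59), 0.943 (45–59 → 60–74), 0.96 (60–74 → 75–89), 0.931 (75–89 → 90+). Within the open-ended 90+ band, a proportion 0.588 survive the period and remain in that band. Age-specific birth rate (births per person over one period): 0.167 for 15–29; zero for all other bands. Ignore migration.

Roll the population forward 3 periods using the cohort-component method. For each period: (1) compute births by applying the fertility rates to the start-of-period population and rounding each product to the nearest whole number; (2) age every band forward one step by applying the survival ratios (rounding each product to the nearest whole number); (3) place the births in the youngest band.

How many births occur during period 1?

— Period 1 —
Births: 20600 × 0.167 = 3440
15–29: 5900 × 0.967 = 5705
30–44: 20600 × 0.942 = 19405
45–59: 11200 × 0.938 = 10506
60–74: 12600 × 0.943 = 11882
75–89: 4000 × 0.96 = 3840
90+: 10800 × 0.931 + 12800 × 0.588 = 10055 + 7526 = 17581
→ [3440, 5705, 19405, 10506, 11882, 3840, 17581]

3440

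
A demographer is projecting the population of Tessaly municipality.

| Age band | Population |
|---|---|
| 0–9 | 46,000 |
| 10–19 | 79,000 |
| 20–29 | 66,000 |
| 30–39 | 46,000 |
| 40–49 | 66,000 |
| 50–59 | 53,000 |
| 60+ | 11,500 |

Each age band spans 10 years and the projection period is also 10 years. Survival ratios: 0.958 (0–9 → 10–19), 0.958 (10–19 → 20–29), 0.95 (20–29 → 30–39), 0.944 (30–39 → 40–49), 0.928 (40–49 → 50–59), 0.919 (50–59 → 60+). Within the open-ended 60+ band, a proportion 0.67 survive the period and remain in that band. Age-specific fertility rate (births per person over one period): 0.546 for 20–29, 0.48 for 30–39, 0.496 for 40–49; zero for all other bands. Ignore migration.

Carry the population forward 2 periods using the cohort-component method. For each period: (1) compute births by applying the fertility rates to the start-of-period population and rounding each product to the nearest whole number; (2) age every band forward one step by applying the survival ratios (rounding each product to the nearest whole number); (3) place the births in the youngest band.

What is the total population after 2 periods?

487676

Call the groups 1 to 7, youngest first.
— Period 1 —
Births: 66000 × 0.546 = 36036 ; 46000 × 0.48 = 22080 ; 66000 × 0.496 = 32736 → total 90852
Group 2: 46000 × 0.958 = 44068
Group 3: 79000 × 0.958 = 75682
Group 4: 66000 × 0.95 = 62700
Group 5: 46000 × 0.944 = 43424
Group 6: 66000 × 0.928 = 61248
Group 7: 53000 × 0.919 + 11500 × 0.67 = 48707 + 7705 = 56412
→ [90852, 44068, 75682, 62700, 43424, 61248, 56412]
— Period 2 —
Births: 75682 × 0.546 = 41322 ; 62700 × 0.48 = 30096 ; 43424 × 0.496 = 21538 → total 92956
Group 2: 90852 × 0.958 = 87036
Group 3: 44068 × 0.958 = 42217
Group 4: 75682 × 0.95 = 71898
Group 5: 62700 × 0.944 = 59189
Group 6: 43424 × 0.928 = 40297
Group 7: 61248 × 0.919 + 56412 × 0.67 = 56287 + 37796 = 94083
→ [92956, 87036, 42217, 71898, 59189, 40297, 94083]
Total after period 2: 92956 + 87036 + 42217 + 71898 + 59189 + 40297 + 94083 = 487676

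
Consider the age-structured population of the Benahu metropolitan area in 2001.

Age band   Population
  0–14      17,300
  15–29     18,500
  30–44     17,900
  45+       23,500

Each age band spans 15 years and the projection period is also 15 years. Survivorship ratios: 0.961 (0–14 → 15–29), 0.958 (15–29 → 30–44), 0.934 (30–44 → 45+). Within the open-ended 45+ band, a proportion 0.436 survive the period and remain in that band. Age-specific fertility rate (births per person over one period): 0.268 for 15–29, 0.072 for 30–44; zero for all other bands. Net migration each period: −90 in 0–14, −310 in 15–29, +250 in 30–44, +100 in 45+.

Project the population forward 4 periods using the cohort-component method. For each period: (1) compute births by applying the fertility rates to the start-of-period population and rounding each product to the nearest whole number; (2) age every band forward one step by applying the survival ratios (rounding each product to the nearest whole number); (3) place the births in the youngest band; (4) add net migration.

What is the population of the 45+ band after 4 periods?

Numbering the groups 1..4 from youngest to oldest:
Period 1.
Births: 18500 × 0.268 = 4958  |  17900 × 0.072 = 1289 ⇒ total 6247
Group 2: 17300 × 0.961 = 16625
Group 3: 18500 × 0.958 = 17723
Group 4: 17900 × 0.934 + 23500 × 0.436 = 16719 + 10246 = 26965
Net migration: Group 1 − 90 → 6157; Group 2 − 310 → 16315; Group 3 + 250 → 17973; Group 4 + 100 → 27065
Giving 6157 / 16315 / 17973 / 27065.
Period 2.
Births: 16315 × 0.268 = 4372  |  17973 × 0.072 = 1294 ⇒ total 5666
Group 2: 6157 × 0.961 = 5917
Group 3: 16315 × 0.958 = 15630
Group 4: 17973 × 0.934 + 27065 × 0.436 = 16787 + 11800 = 28587
Net migration: Group 1 − 90 → 5576; Group 2 − 310 → 5607; Group 3 + 250 → 15880; Group 4 + 100 → 28687
Giving 5576 / 5607 / 15880 / 28687.
Period 3.
Births: 5607 × 0.268 = 1503  |  15880 × 0.072 = 1143 ⇒ total 2646
Group 2: 5576 × 0.961 = 5359
Group 3: 5607 × 0.958 = 5372
Group 4: 15880 × 0.934 + 28687 × 0.436 = 14832 + 12508 = 27340
Net migration: Group 1 − 90 → 2556; Group 2 − 310 → 5049; Group 3 + 250 → 5622; Group 4 + 100 → 27440
Giving 2556 / 5049 / 5622 / 27440.
Period 4.
Births: 5049 × 0.268 = 1353  |  5622 × 0.072 = 405 ⇒ total 1758
Group 2: 2556 × 0.961 = 2456
Group 3: 5049 × 0.958 = 4837
Group 4: 5622 × 0.934 + 27440 × 0.436 = 5251 + 11964 = 17215
Net migration: Group 1 − 90 → 1668; Group 2 − 310 → 2146; Group 3 + 250 → 5087; Group 4 + 100 → 17315
Giving 1668 / 2146 / 5087 / 17315.

17315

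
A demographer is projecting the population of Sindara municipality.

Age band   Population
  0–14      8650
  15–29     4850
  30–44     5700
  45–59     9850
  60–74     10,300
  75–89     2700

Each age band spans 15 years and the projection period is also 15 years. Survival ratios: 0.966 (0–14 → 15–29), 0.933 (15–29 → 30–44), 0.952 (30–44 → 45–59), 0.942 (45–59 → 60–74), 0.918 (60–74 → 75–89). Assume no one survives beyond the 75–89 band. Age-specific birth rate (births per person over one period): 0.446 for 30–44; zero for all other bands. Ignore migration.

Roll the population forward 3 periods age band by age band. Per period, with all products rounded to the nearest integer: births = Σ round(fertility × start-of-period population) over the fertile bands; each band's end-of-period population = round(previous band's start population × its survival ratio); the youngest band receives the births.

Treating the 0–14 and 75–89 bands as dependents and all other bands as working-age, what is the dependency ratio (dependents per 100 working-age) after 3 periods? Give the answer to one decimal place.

52.0

Let band 1 be 0–14 through band 6 = 75–89.
Period 1:
Births: 5700 × 0.446 = 2542
Band 2: 8650 × 0.966 = 8356
Band 3: 4850 × 0.933 = 4525
Band 4: 5700 × 0.952 = 5426
Band 5: 9850 × 0.942 = 9279
Band 6: 10300 × 0.918 = 9455
→ [2542, 8356, 4525, 5426, 9279, 9455]
Period 2:
Births: 4525 × 0.446 = 2018
Band 2: 2542 × 0.966 = 2456
Band 3: 8356 × 0.933 = 7796
Band 4: 4525 × 0.952 = 4308
Band 5: 5426 × 0.942 = 5111
Band 6: 9279 × 0.918 = 8518
→ [2018, 2456, 7796, 4308, 5111, 8518]
Period 3:
Births: 7796 × 0.446 = 3477
Band 2: 2018 × 0.966 = 1949
Band 3: 2456 × 0.933 = 2291
Band 4: 7796 × 0.952 = 7422
Band 5: 4308 × 0.942 = 4058
Band 6: 5111 × 0.918 = 4692
→ [3477, 1949, 2291, 7422, 4058, 4692]
Dependents (band 0–14 + band 75–89) = 3477 + 4692 = 8169; working-age = 15720; ratio = 8169/15720 × 100 = 52.0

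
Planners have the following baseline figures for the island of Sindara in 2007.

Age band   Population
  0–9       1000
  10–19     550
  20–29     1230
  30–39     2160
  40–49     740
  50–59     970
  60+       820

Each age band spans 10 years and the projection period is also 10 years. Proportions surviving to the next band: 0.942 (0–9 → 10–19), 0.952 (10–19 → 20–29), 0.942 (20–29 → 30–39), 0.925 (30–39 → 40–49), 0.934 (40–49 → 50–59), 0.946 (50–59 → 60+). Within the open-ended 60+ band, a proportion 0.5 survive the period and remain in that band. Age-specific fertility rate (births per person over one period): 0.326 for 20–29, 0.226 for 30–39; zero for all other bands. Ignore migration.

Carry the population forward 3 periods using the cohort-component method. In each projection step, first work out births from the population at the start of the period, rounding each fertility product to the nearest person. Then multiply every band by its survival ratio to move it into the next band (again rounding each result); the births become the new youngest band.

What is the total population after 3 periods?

[period 1]
Births: 1230 × 0.326 = 401 ; 2160 × 0.226 = 488 — total 889
10–19: 1000 × 0.942 = 942
20–29: 550 × 0.952 = 524
30–39: 1230 × 0.942 = 1159
40–49: 2160 × 0.925 = 1998
50–59: 740 × 0.934 = 691
60+: 970 × 0.946 + 820 × 0.5 = 918 + 410 = 1328
→ [889, 942, 524, 1159, 1998, 691, 1328]
[period 2]
Births: 524 × 0.326 = 171 ; 1159 × 0.226 = 262 — total 433
10–19: 889 × 0.942 = 837
20–29: 942 × 0.952 = 897
30–39: 524 × 0.942 = 494
40–49: 1159 × 0.925 = 1072
50–59: 1998 × 0.934 = 1866
60+: 691 × 0.946 + 1328 × 0.5 = 654 + 664 = 1318
→ [433, 837, 897, 494, 1072, 1866, 1318]
[period 3]
Births: 897 × 0.326 = 292 ; 494 × 0.226 = 112 — total 404
10–19: 433 × 0.942 = 408
20–29: 837 × 0.952 = 797
30–39: 897 × 0.942 = 845
40–49: 494 × 0.925 = 457
50–59: 1072 × 0.934 = 1001
60+: 1866 × 0.946 + 1318 × 0.5 = 1765 + 659 = 2424
→ [404, 408, 797, 845, 457, 1001, 2424]
Total after period 3: 404 + 408 + 797 + 845 + 457 + 1001 + 2424 = 6336

6336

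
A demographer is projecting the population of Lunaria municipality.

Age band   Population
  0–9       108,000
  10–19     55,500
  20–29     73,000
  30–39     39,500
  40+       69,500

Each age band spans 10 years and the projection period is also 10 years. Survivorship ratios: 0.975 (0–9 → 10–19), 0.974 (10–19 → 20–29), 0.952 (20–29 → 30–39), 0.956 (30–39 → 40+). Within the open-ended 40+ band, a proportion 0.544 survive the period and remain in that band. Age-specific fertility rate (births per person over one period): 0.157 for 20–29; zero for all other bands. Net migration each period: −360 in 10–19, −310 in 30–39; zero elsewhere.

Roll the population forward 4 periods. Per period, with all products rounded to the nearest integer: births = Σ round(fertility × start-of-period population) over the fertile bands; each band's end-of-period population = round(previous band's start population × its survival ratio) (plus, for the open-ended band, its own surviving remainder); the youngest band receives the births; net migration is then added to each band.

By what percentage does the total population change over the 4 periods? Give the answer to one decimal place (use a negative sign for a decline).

-46.3

Numbering the bands 1..5 from youngest to oldest:
After projecting period 1:
Births: 73000 × 0.157 = 11461
Band 2: 108000 × 0.975 = 105300
Band 3: 55500 × 0.974 = 54057
Band 4: 73000 × 0.952 = 69496
Band 5: 39500 × 0.956 + 69500 × 0.544 = 37762 + 37808 = 75570
Net migration: Band 2 − 360 → 104940; Band 4 − 310 → 69186
→ [11461, 104940, 54057, 69186, 75570]
After projecting period 2:
Births: 54057 × 0.157 = 8487
Band 2: 11461 × 0.975 = 11174
Band 3: 104940 × 0.974 = 102212
Band 4: 54057 × 0.952 = 51462
Band 5: 69186 × 0.956 + 75570 × 0.544 = 66142 + 41110 = 107252
Net migration: Band 2 − 360 → 10814; Band 4 − 310 → 51152
→ [8487, 10814, 102212, 51152, 107252]
After projecting period 3:
Births: 102212 × 0.157 = 16047
Band 2: 8487 × 0.975 = 8275
Band 3: 10814 × 0.974 = 10533
Band 4: 102212 × 0.952 = 97306
Band 5: 51152 × 0.956 + 107252 × 0.544 = 48901 + 58345 = 107246
Net migration: Band 2 − 360 → 7915; Band 4 − 310 → 96996
→ [16047, 7915, 10533, 96996, 107246]
After projecting period 4:
Births: 10533 × 0.157 = 1654
Band 2: 16047 × 0.975 = 15646
Band 3: 7915 × 0.974 = 7709
Band 4: 10533 × 0.952 = 10027
Band 5: 96996 × 0.956 + 107246 × 0.544 = 92728 + 58342 = 151070
Net migration: Band 2 − 360 → 15286; Band 4 − 310 → 9717
→ [1654, 15286, 7709, 9717, 151070]
Total: 345500 → 185436; change = -160064; percentage change = -46.3%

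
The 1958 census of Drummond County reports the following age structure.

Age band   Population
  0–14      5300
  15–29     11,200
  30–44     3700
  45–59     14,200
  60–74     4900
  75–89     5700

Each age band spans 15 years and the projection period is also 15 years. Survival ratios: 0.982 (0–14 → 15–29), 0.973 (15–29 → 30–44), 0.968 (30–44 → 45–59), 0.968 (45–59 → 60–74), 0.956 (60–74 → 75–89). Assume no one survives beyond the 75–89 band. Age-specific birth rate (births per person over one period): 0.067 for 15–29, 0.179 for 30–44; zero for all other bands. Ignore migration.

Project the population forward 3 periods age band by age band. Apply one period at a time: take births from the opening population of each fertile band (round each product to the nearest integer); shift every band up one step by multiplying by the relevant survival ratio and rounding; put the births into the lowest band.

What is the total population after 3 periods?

[period 1]
Births: 11200 * 0.067 = 750, 3700 * 0.179 = 662 → 1412
15–29: 5300 * 0.982 = 5205
30–44: 11200 * 0.973 = 10898
45–59: 3700 * 0.968 = 3582
60–74: 14200 * 0.968 = 13746
75–89: 4900 * 0.956 = 4684
Population now: 0–14=1412, 15–29=5205, 30–44=10898, 45–59=3582, 60–74=13746, 75–89=4684
[period 2]
Births: 5205 * 0.067 = 349, 10898 * 0.179 = 1951 → 2300
15–29: 1412 * 0.982 = 1387
30–44: 5205 * 0.973 = 5064
45–59: 10898 * 0.968 = 10549
60–74: 3582 * 0.968 = 3467
75–89: 13746 * 0.956 = 13141
Population now: 0–14=2300, 15–29=1387, 30–44=5064, 45–59=10549, 60–74=3467, 75–89=13141
[period 3]
Births: 1387 * 0.067 = 93, 5064 * 0.179 = 906 → 999
15–29: 2300 * 0.982 = 2259
30–44: 1387 * 0.973 = 1350
45–59: 5064 * 0.968 = 4902
60–74: 10549 * 0.968 = 10211
75–89: 3467 * 0.956 = 3314
Population now: 0–14=999, 15–29=2259, 30–44=1350, 45–59=4902, 60–74=10211, 75–89=3314
Total after period 3: 999 + 2259 + 1350 + 4902 + 10211 + 3314 = 23035

23035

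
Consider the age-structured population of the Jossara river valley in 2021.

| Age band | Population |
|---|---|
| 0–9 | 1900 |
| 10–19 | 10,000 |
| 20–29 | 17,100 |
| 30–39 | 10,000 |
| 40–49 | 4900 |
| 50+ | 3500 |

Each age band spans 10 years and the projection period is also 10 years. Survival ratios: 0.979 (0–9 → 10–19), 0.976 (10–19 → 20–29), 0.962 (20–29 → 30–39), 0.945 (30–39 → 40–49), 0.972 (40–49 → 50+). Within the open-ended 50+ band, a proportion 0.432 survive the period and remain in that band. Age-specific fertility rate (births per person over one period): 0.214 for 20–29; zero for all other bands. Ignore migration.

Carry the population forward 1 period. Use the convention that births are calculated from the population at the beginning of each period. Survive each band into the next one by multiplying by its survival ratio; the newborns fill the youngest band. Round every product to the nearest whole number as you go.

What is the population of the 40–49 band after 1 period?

Numbering the groups 1..6 from youngest to oldest:
Period 1:
Births: 17100 × 0.214 = 3659
Group 2: 1900 × 0.979 = 1860
Group 3: 10000 × 0.976 = 9760
Group 4: 17100 × 0.962 = 16450
Group 5: 10000 × 0.945 = 9450
Group 6: 4900 × 0.972 + 3500 × 0.432 = 4763 + 1512 = 6275
Giving 3659 / 1860 / 9760 / 16450 / 9450 / 6275.

9450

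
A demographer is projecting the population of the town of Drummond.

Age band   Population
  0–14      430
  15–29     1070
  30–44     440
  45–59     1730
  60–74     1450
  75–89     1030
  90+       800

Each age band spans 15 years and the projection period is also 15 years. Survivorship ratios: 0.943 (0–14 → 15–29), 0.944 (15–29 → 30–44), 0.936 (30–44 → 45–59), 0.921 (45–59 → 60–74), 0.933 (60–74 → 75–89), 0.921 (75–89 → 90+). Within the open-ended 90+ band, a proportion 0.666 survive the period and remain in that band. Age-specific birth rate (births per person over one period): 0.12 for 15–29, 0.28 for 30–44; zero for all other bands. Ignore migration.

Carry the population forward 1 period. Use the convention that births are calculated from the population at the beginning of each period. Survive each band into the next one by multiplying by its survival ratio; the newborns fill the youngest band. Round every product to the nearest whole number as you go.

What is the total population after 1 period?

6506

Call the groups 1 to 7, youngest first.
Period 1.
Births: 1070 × 0.12 = 128 ; 440 × 0.28 = 123 — total 251
Group 2: 430 × 0.943 = 405
Group 3: 1070 × 0.944 = 1010
Group 4: 440 × 0.936 = 412
Group 5: 1730 × 0.921 = 1593
Group 6: 1450 × 0.933 = 1353
Group 7: 1030 × 0.921 + 800 × 0.666 = 949 + 533 = 1482
Giving 251 / 405 / 1010 / 412 / 1593 / 1353 / 1482.
Total after period 1: 251 + 405 + 1010 + 412 + 1593 + 1353 + 1482 = 6506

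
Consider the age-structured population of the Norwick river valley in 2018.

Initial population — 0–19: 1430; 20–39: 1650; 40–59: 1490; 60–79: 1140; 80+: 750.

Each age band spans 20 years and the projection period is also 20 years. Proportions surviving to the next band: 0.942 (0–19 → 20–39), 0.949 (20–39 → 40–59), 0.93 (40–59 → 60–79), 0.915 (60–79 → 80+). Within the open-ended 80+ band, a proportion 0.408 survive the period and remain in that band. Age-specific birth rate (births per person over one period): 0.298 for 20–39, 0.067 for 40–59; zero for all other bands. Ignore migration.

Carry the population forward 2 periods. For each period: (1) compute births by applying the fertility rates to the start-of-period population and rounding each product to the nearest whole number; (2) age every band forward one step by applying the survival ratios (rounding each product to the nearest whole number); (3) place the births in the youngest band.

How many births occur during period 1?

592

(Groups numbered youngest = 1 to oldest = 5.)
[period 1]
Births: 1650 × 0.298 = 492  |  1490 × 0.067 = 100 → total 592
Group 2: 1430 × 0.942 = 1347
Group 3: 1650 × 0.949 = 1566
Group 4: 1490 × 0.93 = 1386
Group 5: 1140 × 0.915 + 750 × 0.408 = 1043 + 306 = 1349
End of period: [592, 1347, 1566, 1386, 1349]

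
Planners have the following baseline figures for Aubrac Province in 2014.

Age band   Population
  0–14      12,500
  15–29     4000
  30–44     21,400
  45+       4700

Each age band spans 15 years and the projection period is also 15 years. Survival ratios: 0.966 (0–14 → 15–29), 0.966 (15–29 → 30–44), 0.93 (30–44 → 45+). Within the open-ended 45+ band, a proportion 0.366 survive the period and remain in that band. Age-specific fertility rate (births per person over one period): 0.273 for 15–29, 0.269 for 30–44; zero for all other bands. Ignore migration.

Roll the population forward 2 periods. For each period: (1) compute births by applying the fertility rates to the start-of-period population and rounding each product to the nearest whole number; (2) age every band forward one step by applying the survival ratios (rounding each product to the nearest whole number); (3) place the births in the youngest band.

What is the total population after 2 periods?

Period 1.
Births: 4000 * 0.273 = 1092 ; 21400 * 0.269 = 5757 — total 6849
15–29: 12500 * 0.966 = 12075
30–44: 4000 * 0.966 = 3864
45+: 21400 * 0.93 + 4700 * 0.366 = 19902 + 1720 = 21622
Giving 6849 / 12075 / 3864 / 21622.
Period 2.
Births: 12075 * 0.273 = 3296 ; 3864 * 0.269 = 1039 — total 4335
15–29: 6849 * 0.966 = 6616
30–44: 12075 * 0.966 = 11664
45+: 3864 * 0.93 + 21622 * 0.366 = 3594 + 7914 = 11508
Giving 4335 / 6616 / 11664 / 11508.
Total after period 2: 4335 + 6616 + 11664 + 11508 = 34123

34123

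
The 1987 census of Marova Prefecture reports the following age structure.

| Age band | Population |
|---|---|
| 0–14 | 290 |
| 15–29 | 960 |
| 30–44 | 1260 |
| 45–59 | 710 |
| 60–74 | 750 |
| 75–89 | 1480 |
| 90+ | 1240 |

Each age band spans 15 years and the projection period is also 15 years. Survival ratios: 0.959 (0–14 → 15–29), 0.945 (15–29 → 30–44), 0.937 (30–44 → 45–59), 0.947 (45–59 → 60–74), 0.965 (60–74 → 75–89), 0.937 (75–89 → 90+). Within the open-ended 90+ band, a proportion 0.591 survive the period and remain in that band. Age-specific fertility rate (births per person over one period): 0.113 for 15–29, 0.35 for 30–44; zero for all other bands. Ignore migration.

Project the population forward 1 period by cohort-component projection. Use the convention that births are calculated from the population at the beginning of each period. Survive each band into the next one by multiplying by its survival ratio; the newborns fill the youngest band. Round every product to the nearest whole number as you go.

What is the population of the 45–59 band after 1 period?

1181

[period 1]
Births: 960 × 0.113 = 108 ; 1260 × 0.35 = 441 ⇒ total 549
15–29: 290 × 0.959 = 278
30–44: 960 × 0.945 = 907
45–59: 1260 × 0.937 = 1181
60–74: 710 × 0.947 = 672
75–89: 750 × 0.965 = 724
90+: 1480 × 0.937 + 1240 × 0.591 = 1387 + 733 = 2120
End of period: [549, 278, 907, 1181, 672, 724, 2120]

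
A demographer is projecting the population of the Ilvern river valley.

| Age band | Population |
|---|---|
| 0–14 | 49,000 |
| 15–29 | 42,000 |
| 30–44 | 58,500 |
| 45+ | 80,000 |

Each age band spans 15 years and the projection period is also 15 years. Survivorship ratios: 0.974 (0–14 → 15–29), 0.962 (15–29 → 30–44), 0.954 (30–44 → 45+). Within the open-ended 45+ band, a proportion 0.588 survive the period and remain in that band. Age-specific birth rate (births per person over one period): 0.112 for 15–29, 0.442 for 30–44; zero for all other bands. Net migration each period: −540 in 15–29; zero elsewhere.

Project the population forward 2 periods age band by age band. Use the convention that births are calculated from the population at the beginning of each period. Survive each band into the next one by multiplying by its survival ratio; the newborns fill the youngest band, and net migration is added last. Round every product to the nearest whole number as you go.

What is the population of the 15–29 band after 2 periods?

29226

— Period 1 —
Births: 42000 × 0.112 = 4704, 58500 × 0.442 = 25857 — total 30561
15–29: 49000 × 0.974 = 47726
30–44: 42000 × 0.962 = 40404
45+: 58500 × 0.954 + 80000 × 0.588 = 55809 + 47040 = 102849
Net migration: 15–29 − 540 → 47186
Population now: 0–14=30561, 15–29=47186, 30–44=40404, 45+=102849
— Period 2 —
Births: 47186 × 0.112 = 5285, 40404 × 0.442 = 17859 — total 23144
15–29: 30561 × 0.974 = 29766
30–44: 47186 × 0.962 = 45393
45+: 40404 × 0.954 + 102849 × 0.588 = 38545 + 60475 = 99020
Net migration: 15–29 − 540 → 29226
Population now: 0–14=23144, 15–29=29226, 30–44=45393, 45+=99020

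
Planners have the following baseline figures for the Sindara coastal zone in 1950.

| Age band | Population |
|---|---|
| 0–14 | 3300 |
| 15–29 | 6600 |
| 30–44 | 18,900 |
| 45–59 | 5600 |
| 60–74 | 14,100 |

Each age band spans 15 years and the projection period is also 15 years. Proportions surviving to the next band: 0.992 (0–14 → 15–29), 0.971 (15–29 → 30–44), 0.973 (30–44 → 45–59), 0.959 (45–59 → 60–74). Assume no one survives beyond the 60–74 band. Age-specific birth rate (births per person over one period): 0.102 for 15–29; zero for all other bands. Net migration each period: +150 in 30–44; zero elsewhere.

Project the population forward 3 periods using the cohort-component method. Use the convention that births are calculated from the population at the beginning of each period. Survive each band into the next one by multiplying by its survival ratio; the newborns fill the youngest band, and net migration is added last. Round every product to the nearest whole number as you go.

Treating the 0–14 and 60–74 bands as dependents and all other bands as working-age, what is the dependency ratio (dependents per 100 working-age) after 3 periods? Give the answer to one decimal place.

Let band 1 be 0–14 through band 5 = 60–74.
Period 1.
Births: 6600 × 0.102 = 673
Band 2: 3300 × 0.992 = 3274
Band 3: 6600 × 0.971 = 6409
Band 4: 18900 × 0.973 = 18390
Band 5: 5600 × 0.959 = 5370
Net migration: Band 3 + 150 → 6559
Population now: 0–14=673, 15–29=3274, 30–44=6559, 45–59=18390, 60–74=5370
Period 2.
Births: 3274 × 0.102 = 334
Band 2: 673 × 0.992 = 668
Band 3: 3274 × 0.971 = 3179
Band 4: 6559 × 0.973 = 6382
Band 5: 18390 × 0.959 = 17636
Net migration: Band 3 + 150 → 3329
Population now: 0–14=334, 15–29=668, 30–44=3329, 45–59=6382, 60–74=17636
Period 3.
Births: 668 × 0.102 = 68
Band 2: 334 × 0.992 = 331
Band 3: 668 × 0.971 = 649
Band 4: 3329 × 0.973 = 3239
Band 5: 6382 × 0.959 = 6120
Net migration: Band 3 + 150 → 799
Population now: 0–14=68, 15–29=331, 30–44=799, 45–59=3239, 60–74=6120
Dependents (band 0–14 + band 60–74) = 68 + 6120 = 6188; working-age = 4369; ratio = 6188/4369 × 100 = 141.6

141.6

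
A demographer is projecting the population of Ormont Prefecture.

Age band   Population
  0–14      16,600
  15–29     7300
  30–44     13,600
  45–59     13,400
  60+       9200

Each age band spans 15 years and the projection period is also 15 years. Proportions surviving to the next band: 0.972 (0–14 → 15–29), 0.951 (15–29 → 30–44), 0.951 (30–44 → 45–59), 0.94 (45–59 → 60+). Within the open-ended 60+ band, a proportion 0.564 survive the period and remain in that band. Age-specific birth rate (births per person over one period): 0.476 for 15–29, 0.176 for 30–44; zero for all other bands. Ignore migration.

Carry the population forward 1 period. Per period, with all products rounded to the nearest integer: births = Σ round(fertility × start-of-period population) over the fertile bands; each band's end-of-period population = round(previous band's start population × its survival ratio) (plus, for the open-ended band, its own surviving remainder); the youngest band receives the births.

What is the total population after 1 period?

59665

— Period 1 —
Births: 7300 * 0.476 = 3475 ; 13600 * 0.176 = 2394 ⇒ total 5869
15–29: 16600 * 0.972 = 16135
30–44: 7300 * 0.951 = 6942
45–59: 13600 * 0.951 = 12934
60+: 13400 * 0.94 + 9200 * 0.564 = 12596 + 5189 = 17785
→ [5869, 16135, 6942, 12934, 17785]
Total after period 1: 5869 + 16135 + 6942 + 12934 + 17785 = 59665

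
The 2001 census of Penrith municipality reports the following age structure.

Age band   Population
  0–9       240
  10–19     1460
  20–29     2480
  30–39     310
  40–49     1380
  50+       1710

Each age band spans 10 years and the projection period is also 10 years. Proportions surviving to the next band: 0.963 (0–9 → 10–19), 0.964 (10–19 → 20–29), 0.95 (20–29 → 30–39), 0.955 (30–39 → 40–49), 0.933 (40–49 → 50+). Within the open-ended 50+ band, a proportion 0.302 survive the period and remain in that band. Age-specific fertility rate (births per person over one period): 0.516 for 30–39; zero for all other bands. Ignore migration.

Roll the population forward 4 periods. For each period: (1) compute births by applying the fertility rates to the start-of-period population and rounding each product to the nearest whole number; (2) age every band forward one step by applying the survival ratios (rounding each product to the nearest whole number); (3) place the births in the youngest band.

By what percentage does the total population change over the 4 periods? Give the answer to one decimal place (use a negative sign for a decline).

-45.3

Numbering the bands 1..6 from youngest to oldest:
Period 1.
Births: 310 * 0.516 = 160
Band 2: 240 * 0.963 = 231
Band 3: 1460 * 0.964 = 1407
Band 4: 2480 * 0.95 = 2356
Band 5: 310 * 0.955 = 296
Band 6: 1380 * 0.933 + 1710 * 0.302 = 1288 + 516 = 1804
Giving 160 / 231 / 1407 / 2356 / 296 / 1804.
Period 2.
Births: 2356 * 0.516 = 1216
Band 2: 160 * 0.963 = 154
Band 3: 231 * 0.964 = 223
Band 4: 1407 * 0.95 = 1337
Band 5: 2356 * 0.955 = 2250
Band 6: 296 * 0.933 + 1804 * 0.302 = 276 + 545 = 821
Giving 1216 / 154 / 223 / 1337 / 2250 / 821.
Period 3.
Births: 1337 * 0.516 = 690
Band 2: 1216 * 0.963 = 1171
Band 3: 154 * 0.964 = 148
Band 4: 223 * 0.95 = 212
Band 5: 1337 * 0.955 = 1277
Band 6: 2250 * 0.933 + 821 * 0.302 = 2099 + 248 = 2347
Giving 690 / 1171 / 148 / 212 / 1277 / 2347.
Period 4.
Births: 212 * 0.516 = 109
Band 2: 690 * 0.963 = 664
Band 3: 1171 * 0.964 = 1129
Band 4: 148 * 0.95 = 141
Band 5: 212 * 0.955 = 202
Band 6: 1277 * 0.933 + 2347 * 0.302 = 1191 + 709 = 1900
Giving 109 / 664 / 1129 / 141 / 202 / 1900.
Total: 7580 → 4145; change = -3435; percentage change = -45.3%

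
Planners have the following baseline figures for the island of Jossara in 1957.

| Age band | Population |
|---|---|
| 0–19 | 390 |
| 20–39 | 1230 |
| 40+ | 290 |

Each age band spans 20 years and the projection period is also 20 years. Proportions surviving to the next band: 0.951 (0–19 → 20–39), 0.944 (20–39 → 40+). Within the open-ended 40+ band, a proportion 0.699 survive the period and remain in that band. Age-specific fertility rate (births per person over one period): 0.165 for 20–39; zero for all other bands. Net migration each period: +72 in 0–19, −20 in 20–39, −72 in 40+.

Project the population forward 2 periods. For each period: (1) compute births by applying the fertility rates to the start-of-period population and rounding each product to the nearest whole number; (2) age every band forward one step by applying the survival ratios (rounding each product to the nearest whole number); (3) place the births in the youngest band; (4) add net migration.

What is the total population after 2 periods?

(Groups numbered youngest = 1 to oldest = 3.)
Period 1.
Births: 1230 × 0.165 = 203
Group 2: 390 × 0.951 = 371
Group 3: 1230 × 0.944 + 290 × 0.699 = 1161 + 203 = 1364
Net migration: Group 1 + 72 → 275; Group 2 − 20 → 351; Group 3 − 72 → 1292
→ [275, 351, 1292]
Period 2.
Births: 351 × 0.165 = 58
Group 2: 275 × 0.951 = 262
Group 3: 351 × 0.944 + 1292 × 0.699 = 331 + 903 = 1234
Net migration: Group 1 + 72 → 130; Group 2 − 20 → 242; Group 3 − 72 → 1162
→ [130, 242, 1162]
Total after period 2: 130 + 242 + 1162 = 1534

1534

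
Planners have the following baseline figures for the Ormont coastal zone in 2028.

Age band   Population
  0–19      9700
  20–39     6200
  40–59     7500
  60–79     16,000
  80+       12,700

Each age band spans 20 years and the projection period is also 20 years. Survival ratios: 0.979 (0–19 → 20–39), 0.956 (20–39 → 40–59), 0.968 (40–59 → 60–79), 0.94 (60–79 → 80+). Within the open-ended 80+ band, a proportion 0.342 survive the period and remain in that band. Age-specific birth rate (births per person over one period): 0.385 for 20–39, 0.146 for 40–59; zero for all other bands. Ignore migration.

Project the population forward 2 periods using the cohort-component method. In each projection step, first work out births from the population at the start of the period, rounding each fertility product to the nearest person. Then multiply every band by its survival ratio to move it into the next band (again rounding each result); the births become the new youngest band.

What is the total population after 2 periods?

Numbering the groups 1..5 from youngest to oldest:
[period 1]
Births: 6200 * 0.385 = 2387, 7500 * 0.146 = 1095 → 3482
Group 2: 9700 * 0.979 = 9496
Group 3: 6200 * 0.956 = 5927
Group 4: 7500 * 0.968 = 7260
Group 5: 16000 * 0.94 + 12700 * 0.342 = 15040 + 4343 = 19383
→ [3482, 9496, 5927, 7260, 19383]
[period 2]
Births: 9496 * 0.385 = 3656, 5927 * 0.146 = 865 → 4521
Group 2: 3482 * 0.979 = 3409
Group 3: 9496 * 0.956 = 9078
Group 4: 5927 * 0.968 = 5737
Group 5: 7260 * 0.94 + 19383 * 0.342 = 6824 + 6629 = 13453
→ [4521, 3409, 9078, 5737, 13453]
Total after period 2: 4521 + 3409 + 9078 + 5737 + 13453 = 36198

36198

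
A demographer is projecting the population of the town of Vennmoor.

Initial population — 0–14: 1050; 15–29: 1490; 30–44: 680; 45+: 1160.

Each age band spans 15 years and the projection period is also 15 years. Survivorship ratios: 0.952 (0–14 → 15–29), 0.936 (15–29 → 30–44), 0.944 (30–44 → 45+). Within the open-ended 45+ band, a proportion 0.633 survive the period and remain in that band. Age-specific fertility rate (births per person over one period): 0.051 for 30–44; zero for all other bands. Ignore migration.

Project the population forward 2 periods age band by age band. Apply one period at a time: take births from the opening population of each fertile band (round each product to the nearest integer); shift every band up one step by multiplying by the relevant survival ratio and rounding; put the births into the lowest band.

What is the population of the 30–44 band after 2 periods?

[period 1]
Births: 680 * 0.051 = 35
15–29: 1050 * 0.952 = 1000
30–44: 1490 * 0.936 = 1395
45+: 680 * 0.944 + 1160 * 0.633 = 642 + 734 = 1376
→ [35, 1000, 1395, 1376]
[period 2]
Births: 1395 * 0.051 = 71
15–29: 35 * 0.952 = 33
30–44: 1000 * 0.936 = 936
45+: 1395 * 0.944 + 1376 * 0.633 = 1317 + 871 = 2188
→ [71, 33, 936, 2188]

936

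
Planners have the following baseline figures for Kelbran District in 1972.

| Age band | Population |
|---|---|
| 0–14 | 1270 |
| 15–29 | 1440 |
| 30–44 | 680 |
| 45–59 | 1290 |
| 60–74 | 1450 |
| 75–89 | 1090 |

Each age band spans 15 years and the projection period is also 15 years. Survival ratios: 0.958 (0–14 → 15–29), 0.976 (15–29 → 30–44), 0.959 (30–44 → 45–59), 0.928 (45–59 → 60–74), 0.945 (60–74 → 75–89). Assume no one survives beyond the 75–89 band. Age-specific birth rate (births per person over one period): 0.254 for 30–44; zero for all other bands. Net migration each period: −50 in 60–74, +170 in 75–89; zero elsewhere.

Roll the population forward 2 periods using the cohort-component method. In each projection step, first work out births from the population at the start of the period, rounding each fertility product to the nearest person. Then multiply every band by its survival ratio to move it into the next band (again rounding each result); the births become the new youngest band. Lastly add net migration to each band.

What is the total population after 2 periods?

After projecting period 1:
Births: 680 × 0.254 = 173
15–29: 1270 × 0.958 = 1217
30–44: 1440 × 0.976 = 1405
45–59: 680 × 0.959 = 652
60–74: 1290 × 0.928 = 1197
75–89: 1450 × 0.945 = 1370
Net migration: 60–74 − 50 → 1147; 75–89 + 170 → 1540
Giving 173 / 1217 / 1405 / 652 / 1147 / 1540.
After projecting period 2:
Births: 1405 × 0.254 = 357
15–29: 173 × 0.958 = 166
30–44: 1217 × 0.976 = 1188
45–59: 1405 × 0.959 = 1347
60–74: 652 × 0.928 = 605
75–89: 1147 × 0.945 = 1084
Net migration: 60–74 − 50 → 555; 75–89 + 170 → 1254
Giving 357 / 166 / 1188 / 1347 / 555 / 1254.
Total after period 2: 357 + 166 + 1188 + 1347 + 555 + 1254 = 4867

4867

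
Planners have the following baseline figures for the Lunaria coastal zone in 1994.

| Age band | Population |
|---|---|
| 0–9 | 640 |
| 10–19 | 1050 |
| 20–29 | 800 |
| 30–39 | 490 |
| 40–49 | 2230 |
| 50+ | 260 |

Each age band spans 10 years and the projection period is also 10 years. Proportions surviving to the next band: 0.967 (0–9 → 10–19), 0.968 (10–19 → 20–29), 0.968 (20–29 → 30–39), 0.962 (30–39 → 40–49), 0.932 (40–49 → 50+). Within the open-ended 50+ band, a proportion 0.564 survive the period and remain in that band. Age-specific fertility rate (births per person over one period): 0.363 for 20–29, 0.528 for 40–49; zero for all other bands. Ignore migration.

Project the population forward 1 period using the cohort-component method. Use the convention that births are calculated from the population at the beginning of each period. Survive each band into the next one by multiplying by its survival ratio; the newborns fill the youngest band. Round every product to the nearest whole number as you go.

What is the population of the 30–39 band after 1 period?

774

Numbering the bands 1..6 from youngest to oldest:
Period 1.
Births: 800 × 0.363 = 290, 2230 × 0.528 = 1177 → 1467
Band 2: 640 × 0.967 = 619
Band 3: 1050 × 0.968 = 1016
Band 4: 800 × 0.968 = 774
Band 5: 490 × 0.962 = 471
Band 6: 2230 × 0.932 + 260 × 0.564 = 2078 + 147 = 2225
Population now: 0–9=1467, 10–19=619, 20–29=1016, 30–39=774, 40–49=471, 50+=2225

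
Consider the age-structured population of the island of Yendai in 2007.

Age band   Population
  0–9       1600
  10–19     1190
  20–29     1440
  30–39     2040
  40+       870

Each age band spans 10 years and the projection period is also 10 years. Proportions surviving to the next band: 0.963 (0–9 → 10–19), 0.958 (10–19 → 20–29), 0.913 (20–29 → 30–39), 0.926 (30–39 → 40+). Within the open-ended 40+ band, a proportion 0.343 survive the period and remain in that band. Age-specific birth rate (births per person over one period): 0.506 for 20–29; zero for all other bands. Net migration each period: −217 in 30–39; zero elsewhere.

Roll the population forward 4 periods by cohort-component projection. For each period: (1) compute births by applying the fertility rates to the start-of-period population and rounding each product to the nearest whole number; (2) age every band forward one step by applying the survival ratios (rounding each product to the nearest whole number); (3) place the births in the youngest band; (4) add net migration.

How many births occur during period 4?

341

Numbering the bands 1..5 from youngest to oldest:
[period 1]
Births: 1440 × 0.506 = 729
Band 2: 1600 × 0.963 = 1541
Band 3: 1190 × 0.958 = 1140
Band 4: 1440 × 0.913 = 1315
Band 5: 2040 × 0.926 + 870 × 0.343 = 1889 + 298 = 2187
Net migration: Band 4 − 217 → 1098
→ [729, 1541, 1140, 1098, 2187]
[period 2]
Births: 1140 × 0.506 = 577
Band 2: 729 × 0.963 = 702
Band 3: 1541 × 0.958 = 1476
Band 4: 1140 × 0.913 = 1041
Band 5: 1098 × 0.926 + 2187 × 0.343 = 1017 + 750 = 1767
Net migration: Band 4 − 217 → 824
→ [577, 702, 1476, 824, 1767]
[period 3]
Births: 1476 × 0.506 = 747
Band 2: 577 × 0.963 = 556
Band 3: 702 × 0.958 = 673
Band 4: 1476 × 0.913 = 1348
Band 5: 824 × 0.926 + 1767 × 0.343 = 763 + 606 = 1369
Net migration: Band 4 − 217 → 1131
→ [747, 556, 673, 1131, 1369]
[period 4]
Births: 673 × 0.506 = 341
Band 2: 747 × 0.963 = 719
Band 3: 556 × 0.958 = 533
Band 4: 673 × 0.913 = 614
Band 5: 1131 × 0.926 + 1369 × 0.343 = 1047 + 470 = 1517
Net migration: Band 4 − 217 → 397
→ [341, 719, 533, 397, 1517]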